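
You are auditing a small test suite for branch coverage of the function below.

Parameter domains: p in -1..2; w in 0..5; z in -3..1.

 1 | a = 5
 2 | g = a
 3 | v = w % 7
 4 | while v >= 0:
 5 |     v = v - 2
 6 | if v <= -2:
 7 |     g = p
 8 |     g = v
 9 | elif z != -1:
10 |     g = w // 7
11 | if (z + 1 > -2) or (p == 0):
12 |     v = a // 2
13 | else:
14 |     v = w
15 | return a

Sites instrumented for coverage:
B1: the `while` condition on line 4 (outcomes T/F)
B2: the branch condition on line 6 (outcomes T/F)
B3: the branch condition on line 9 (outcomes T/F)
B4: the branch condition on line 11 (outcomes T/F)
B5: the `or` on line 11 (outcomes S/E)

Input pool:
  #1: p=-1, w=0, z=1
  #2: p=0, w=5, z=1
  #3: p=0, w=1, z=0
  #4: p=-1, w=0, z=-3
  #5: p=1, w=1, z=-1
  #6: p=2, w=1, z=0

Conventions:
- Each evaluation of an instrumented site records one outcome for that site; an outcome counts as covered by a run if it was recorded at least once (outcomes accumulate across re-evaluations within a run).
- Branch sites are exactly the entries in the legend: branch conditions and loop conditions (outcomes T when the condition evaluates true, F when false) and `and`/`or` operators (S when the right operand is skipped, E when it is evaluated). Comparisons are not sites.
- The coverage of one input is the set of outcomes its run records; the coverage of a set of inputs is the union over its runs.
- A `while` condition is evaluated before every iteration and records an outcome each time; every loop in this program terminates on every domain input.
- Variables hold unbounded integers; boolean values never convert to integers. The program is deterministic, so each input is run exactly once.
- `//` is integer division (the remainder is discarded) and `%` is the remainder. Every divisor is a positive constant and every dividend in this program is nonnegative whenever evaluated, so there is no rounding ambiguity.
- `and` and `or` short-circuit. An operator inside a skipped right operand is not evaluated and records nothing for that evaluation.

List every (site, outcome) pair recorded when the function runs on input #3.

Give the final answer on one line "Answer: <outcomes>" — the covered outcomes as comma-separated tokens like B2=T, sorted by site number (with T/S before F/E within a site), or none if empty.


Tracing the run of input #3 (p=0, w=1, z=0):
  B1->T, B1->F, B2->F, B3->T, B5->S, B4->T
collecting distinct outcomes: B1=T, B1=F, B2=F, B3=T, B4=T, B5=S
Answer: B1=T, B1=F, B2=F, B3=T, B4=T, B5=S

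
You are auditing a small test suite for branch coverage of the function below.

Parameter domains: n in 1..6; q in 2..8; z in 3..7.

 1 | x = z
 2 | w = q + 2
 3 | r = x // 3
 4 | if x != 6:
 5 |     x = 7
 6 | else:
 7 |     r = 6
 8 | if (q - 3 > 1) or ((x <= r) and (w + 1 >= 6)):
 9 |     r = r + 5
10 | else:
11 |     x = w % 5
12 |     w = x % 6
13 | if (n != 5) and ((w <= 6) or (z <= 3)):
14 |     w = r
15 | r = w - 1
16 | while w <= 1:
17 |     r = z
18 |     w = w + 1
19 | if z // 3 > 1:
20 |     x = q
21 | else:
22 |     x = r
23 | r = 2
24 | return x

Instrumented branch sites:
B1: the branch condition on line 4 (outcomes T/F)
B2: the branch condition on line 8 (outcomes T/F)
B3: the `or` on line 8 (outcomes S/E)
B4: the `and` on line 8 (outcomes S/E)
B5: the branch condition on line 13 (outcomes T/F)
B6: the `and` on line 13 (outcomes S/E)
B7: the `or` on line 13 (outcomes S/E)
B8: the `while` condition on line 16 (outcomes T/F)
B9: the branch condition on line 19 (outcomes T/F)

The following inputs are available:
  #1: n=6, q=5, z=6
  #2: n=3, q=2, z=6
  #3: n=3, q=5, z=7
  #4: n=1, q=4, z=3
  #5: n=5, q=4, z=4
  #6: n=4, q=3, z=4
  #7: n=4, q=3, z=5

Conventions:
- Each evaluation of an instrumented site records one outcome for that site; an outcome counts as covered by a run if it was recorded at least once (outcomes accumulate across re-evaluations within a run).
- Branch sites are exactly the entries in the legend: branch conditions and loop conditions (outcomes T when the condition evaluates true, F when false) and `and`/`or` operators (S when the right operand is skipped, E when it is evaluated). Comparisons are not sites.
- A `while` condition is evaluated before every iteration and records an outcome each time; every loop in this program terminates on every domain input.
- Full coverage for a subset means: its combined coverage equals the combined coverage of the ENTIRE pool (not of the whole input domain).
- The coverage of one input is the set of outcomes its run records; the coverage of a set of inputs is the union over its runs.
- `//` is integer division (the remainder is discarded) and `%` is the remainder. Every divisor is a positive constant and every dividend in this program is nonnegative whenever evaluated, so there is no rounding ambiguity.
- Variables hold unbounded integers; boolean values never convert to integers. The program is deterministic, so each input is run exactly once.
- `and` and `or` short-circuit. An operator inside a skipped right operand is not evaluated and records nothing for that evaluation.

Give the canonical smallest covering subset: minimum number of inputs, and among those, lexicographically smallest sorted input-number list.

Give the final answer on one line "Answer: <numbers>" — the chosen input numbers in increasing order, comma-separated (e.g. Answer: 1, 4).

input #1 (n=6, q=5, z=6): events B1->F, B3->S, B2->T, B6->E, B7->E, B5->F, B8->F, B9->T; covers B1=F, B2=T, B3=S, B5=F, B6=E, B7=E, B8=F, B9=T
input #2 (n=3, q=2, z=6): events B1->F, B3->E, B4->E, B2->F, B6->E, B7->S, B5->T, B8->F, B9->T; covers B1=F, B2=F, B3=E, B4=E, B5=T, B6=E, B7=S, B8=F, B9=T
input #3 (n=3, q=5, z=7): events B1->T, B3->S, B2->T, B6->E, B7->E, B5->F, B8->F, B9->T; covers B1=T, B2=T, B3=S, B5=F, B6=E, B7=E, B8=F, B9=T
input #4 (n=1, q=4, z=3): events B1->T, B3->E, B4->S, B2->F, B6->E, B7->S, B5->T, B8->T, B8->F, B9->F; covers B1=T, B2=F, B3=E, B4=S, B5=T, B6=E, B7=S, B8=T, B8=F, B9=F
input #5 (n=5, q=4, z=4): events B1->T, B3->E, B4->S, B2->F, B6->S, B5->F, B8->T, B8->F, B9->F; covers B1=T, B2=F, B3=E, B4=S, B5=F, B6=S, B8=T, B8=F, B9=F
input #6 (n=4, q=3, z=4): events B1->T, B3->E, B4->S, B2->F, B6->E, B7->S, B5->T, B8->T, B8->F, B9->F; covers B1=T, B2=F, B3=E, B4=S, B5=T, B6=E, B7=S, B8=T, B8=F, B9=F
input #7 (n=4, q=3, z=5): events B1->T, B3->E, B4->S, B2->F, B6->E, B7->S, B5->T, B8->T, B8->F, B9->F; covers B1=T, B2=F, B3=E, B4=S, B5=T, B6=E, B7=S, B8=T, B8=F, B9=F
the full pool covers 18 outcomes: B1=T, B1=F, B2=T, B2=F, B3=S, B3=E, B4=S, B4=E, B5=T, B5=F, B6=S, B6=E, B7=S, B7=E, B8=T, B8=F, B9=T, B9=F
checked all size-1 subsets: none covers 18 outcomes (max 10/18)
checked all size-2 subsets: none covers 18 outcomes (max 16/18)
at size 3, {1, 2, 5} reaches all 18 outcomes; every lexicographically earlier size-3 subset fails

Answer: 1, 2, 5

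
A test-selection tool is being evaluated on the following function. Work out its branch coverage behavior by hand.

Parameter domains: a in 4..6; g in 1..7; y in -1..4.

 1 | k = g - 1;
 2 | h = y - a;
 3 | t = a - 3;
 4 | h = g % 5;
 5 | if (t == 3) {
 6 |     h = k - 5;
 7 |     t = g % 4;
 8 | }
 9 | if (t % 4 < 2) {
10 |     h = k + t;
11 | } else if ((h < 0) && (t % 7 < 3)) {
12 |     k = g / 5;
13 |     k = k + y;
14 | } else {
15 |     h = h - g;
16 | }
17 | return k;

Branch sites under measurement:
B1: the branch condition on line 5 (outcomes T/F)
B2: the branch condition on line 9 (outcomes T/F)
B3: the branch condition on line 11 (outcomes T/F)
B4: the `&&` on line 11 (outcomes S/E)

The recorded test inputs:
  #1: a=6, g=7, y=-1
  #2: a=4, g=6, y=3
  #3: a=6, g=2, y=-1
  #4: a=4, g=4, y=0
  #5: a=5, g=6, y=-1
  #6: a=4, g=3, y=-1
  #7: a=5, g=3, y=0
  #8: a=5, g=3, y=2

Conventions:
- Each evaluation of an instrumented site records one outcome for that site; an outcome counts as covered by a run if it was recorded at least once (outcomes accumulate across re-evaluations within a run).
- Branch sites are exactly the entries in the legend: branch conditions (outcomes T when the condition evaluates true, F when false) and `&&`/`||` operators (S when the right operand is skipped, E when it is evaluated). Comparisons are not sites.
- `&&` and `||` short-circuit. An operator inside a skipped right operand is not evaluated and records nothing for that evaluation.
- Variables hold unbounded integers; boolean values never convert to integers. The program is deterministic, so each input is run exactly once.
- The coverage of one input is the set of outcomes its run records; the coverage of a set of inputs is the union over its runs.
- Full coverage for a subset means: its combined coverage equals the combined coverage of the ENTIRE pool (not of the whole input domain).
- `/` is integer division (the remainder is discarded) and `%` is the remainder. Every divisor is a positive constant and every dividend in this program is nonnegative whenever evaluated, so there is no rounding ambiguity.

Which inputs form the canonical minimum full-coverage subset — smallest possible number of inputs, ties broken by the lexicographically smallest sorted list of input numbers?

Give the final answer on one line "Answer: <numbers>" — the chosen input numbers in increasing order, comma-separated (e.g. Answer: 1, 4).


test 1 (a=6, g=7, y=-1) fires B1->T, B2->F, B4->S, B3->F; hits B1=T, B2=F, B3=F, B4=S
test 2 (a=4, g=6, y=3) fires B1->F, B2->T; hits B1=F, B2=T
test 3 (a=6, g=2, y=-1) fires B1->T, B2->F, B4->E, B3->T; hits B1=T, B2=F, B3=T, B4=E
test 4 (a=4, g=4, y=0) fires B1->F, B2->T; hits B1=F, B2=T
test 5 (a=5, g=6, y=-1) fires B1->F, B2->F, B4->S, B3->F; hits B1=F, B2=F, B3=F, B4=S
test 6 (a=4, g=3, y=-1) fires B1->F, B2->T; hits B1=F, B2=T
test 7 (a=5, g=3, y=0) fires B1->F, B2->F, B4->S, B3->F; hits B1=F, B2=F, B3=F, B4=S
test 8 (a=5, g=3, y=2) fires B1->F, B2->F, B4->S, B3->F; hits B1=F, B2=F, B3=F, B4=S
the full pool covers 8 outcomes: B1=T, B1=F, B2=T, B2=F, B3=T, B3=F, B4=S, B4=E
no size-1 subset reaches all 8 outcomes (best union: 4/8)
no size-2 subset reaches all 8 outcomes (best union: 7/8)
at size 3, {1, 2, 3} reaches all 8 outcomes; every lexicographically earlier size-3 subset fails
Answer: 1, 2, 3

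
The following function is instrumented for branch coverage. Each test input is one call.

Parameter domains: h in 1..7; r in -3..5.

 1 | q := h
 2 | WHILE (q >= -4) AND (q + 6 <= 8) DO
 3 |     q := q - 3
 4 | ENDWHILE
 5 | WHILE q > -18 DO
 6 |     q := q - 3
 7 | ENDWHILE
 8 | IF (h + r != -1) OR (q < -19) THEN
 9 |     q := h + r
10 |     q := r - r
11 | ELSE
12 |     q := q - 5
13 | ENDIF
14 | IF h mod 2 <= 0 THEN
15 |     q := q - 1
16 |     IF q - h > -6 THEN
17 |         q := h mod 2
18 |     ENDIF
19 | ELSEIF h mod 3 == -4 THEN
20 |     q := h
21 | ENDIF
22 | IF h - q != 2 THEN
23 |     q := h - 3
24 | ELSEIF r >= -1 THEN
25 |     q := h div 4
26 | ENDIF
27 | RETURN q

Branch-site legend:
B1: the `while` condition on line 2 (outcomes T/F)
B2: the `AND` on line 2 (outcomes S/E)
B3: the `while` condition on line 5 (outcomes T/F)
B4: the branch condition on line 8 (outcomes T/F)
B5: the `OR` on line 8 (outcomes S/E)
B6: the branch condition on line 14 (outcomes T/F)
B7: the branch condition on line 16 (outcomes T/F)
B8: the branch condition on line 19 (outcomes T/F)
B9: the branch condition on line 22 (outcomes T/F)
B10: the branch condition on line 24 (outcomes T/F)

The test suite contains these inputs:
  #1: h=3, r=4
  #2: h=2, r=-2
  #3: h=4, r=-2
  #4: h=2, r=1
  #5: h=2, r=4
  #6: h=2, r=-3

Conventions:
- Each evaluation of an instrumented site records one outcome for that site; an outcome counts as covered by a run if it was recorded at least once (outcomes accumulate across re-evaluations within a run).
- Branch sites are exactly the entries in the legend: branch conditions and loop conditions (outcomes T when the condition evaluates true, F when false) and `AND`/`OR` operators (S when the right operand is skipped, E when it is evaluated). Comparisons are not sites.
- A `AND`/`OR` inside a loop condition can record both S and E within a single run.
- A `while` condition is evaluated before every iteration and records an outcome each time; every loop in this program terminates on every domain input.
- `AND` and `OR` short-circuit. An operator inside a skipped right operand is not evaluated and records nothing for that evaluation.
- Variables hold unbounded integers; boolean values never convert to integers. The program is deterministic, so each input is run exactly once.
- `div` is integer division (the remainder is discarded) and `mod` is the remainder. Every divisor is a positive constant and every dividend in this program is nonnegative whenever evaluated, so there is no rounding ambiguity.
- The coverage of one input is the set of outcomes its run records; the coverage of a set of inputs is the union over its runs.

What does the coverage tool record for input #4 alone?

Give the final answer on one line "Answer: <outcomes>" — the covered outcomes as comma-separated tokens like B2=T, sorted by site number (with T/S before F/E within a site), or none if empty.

Tracing the run of input #4 (h=2, r=1):
  B2->E, B1->T, B2->E, B1->T, B2->E, B1->T, B2->S, B1->F, B3->T, B3->T
  B3->T, B3->T, B3->F, B5->S, B4->T, B6->T, B7->T, B9->F, B10->T
distinct outcomes covered: B1=T, B1=F, B2=S, B2=E, B3=T, B3=F, B4=T, B5=S, B6=T, B7=T, B9=F, B10=T

Answer: B1=T, B1=F, B2=S, B2=E, B3=T, B3=F, B4=T, B5=S, B6=T, B7=T, B9=F, B10=T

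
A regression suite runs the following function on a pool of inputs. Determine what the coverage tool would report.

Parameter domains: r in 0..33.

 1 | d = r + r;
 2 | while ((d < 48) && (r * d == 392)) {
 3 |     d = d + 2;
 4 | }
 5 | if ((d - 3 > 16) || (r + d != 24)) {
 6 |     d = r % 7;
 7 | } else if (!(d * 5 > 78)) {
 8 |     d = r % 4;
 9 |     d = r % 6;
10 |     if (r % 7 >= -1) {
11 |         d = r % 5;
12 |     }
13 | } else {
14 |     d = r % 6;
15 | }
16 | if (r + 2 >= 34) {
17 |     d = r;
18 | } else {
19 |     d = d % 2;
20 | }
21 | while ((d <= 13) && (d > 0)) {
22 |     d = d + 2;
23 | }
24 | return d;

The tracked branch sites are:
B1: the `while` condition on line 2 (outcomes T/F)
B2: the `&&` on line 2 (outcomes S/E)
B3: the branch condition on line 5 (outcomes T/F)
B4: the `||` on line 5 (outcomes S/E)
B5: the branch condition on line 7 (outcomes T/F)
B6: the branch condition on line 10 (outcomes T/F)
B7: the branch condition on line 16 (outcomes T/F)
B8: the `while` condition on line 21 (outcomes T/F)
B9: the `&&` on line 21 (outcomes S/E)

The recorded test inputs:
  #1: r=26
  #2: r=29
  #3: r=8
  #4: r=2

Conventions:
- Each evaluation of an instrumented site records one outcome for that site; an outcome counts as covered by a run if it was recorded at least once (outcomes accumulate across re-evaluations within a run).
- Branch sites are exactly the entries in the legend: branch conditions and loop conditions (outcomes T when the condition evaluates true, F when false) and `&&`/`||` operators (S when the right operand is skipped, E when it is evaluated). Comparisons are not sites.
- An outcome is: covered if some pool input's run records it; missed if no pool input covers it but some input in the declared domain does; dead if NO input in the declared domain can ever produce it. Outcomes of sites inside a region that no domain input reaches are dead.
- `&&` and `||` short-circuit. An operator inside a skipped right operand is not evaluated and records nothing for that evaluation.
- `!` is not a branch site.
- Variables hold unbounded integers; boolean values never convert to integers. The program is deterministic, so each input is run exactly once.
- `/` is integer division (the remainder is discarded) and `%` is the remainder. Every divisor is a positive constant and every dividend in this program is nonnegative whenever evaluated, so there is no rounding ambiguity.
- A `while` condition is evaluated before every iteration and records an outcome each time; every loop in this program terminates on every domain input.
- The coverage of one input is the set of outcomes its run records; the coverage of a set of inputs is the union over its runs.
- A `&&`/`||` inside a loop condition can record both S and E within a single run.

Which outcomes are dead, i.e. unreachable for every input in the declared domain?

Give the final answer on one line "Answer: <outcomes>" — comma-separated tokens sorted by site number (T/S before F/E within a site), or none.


checking every outcome against all 34 domain inputs:
  B5=T: unreachable across the whole domain -> dead
  B6=T: unreachable across the whole domain -> dead
  B6=F: unreachable across the whole domain -> dead
  reachable outcomes have witnesses, e.g. B1=T (e.g. r=14), B1=F (e.g. r=0), B2=S (e.g. r=24), B2=E (e.g. r=0)
Answer: B5=T, B6=T, B6=F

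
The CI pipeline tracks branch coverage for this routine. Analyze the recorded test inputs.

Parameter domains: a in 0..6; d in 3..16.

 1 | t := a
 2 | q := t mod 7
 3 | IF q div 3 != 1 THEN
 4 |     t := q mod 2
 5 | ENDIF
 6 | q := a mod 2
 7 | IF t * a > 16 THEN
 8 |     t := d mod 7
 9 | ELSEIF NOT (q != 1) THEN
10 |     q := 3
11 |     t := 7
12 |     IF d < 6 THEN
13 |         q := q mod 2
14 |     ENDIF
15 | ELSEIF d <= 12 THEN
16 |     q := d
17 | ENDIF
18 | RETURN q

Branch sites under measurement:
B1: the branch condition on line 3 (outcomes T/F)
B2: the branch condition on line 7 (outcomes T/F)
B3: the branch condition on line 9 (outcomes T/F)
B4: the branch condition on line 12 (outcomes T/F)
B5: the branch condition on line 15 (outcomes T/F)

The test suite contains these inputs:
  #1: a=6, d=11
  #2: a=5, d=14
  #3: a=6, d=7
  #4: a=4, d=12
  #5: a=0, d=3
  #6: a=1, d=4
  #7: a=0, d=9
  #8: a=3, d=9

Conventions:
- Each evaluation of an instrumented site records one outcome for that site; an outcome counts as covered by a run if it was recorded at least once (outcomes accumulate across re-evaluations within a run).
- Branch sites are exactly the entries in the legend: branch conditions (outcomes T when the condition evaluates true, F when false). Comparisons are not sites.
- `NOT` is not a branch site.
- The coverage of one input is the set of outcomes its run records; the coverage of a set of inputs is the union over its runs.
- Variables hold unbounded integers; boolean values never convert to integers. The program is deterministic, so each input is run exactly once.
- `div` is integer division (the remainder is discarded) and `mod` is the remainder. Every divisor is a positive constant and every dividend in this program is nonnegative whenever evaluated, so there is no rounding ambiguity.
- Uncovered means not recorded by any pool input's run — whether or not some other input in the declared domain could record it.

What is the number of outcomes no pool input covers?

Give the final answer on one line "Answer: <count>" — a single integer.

input #1 (a=6, d=11): events B1->T, B2->F, B3->F, B5->T; covers B1=T, B2=F, B3=F, B5=T
input #2 (a=5, d=14): events B1->F, B2->T; covers B1=F, B2=T
input #3 (a=6, d=7): events B1->T, B2->F, B3->F, B5->T; covers B1=T, B2=F, B3=F, B5=T
input #4 (a=4, d=12): events B1->F, B2->F, B3->F, B5->T; covers B1=F, B2=F, B3=F, B5=T
input #5 (a=0, d=3): events B1->T, B2->F, B3->F, B5->T; covers B1=T, B2=F, B3=F, B5=T
input #6 (a=1, d=4): events B1->T, B2->F, B3->T, B4->T; covers B1=T, B2=F, B3=T, B4=T
input #7 (a=0, d=9): events B1->T, B2->F, B3->F, B5->T; covers B1=T, B2=F, B3=F, B5=T
input #8 (a=3, d=9): events B1->F, B2->F, B3->T, B4->F; covers B1=F, B2=F, B3=T, B4=F
union over the pool: B1=T, B1=F, B2=T, B2=F, B3=T, B3=F, B4=T, B4=F, B5=T
uncovered (1 of 10): B5=F

Answer: 1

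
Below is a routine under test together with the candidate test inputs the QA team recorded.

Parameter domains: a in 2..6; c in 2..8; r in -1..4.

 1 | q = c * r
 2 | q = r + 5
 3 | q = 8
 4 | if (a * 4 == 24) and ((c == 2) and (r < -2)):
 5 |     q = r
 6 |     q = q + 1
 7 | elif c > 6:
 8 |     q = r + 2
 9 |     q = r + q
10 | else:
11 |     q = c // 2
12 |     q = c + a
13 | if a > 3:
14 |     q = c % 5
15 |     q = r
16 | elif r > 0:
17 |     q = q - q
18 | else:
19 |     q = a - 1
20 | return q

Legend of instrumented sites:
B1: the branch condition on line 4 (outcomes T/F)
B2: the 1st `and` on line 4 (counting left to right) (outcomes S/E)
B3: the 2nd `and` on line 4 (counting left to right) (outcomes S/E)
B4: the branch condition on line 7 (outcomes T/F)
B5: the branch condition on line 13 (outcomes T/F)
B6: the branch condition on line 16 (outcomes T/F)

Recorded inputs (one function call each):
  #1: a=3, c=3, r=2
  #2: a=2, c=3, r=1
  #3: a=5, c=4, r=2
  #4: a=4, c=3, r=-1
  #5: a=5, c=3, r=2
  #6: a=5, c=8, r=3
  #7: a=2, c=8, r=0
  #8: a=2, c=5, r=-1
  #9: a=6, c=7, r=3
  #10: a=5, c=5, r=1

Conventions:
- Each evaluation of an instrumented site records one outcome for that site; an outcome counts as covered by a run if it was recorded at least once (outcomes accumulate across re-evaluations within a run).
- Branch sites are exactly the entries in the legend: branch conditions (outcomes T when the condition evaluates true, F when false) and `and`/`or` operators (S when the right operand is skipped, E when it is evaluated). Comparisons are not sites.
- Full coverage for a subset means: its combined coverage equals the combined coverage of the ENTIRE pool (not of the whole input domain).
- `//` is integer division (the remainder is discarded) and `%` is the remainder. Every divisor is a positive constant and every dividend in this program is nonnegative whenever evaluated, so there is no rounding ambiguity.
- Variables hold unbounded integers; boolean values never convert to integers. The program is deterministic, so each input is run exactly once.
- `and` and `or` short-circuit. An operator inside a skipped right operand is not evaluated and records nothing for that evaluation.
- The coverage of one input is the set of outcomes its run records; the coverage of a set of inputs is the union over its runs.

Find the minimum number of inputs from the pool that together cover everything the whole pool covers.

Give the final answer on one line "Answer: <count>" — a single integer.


#1 (a=3, c=3, r=2) -> B2->S, B1->F, B4->F, B5->F, B6->T; covered: B1=F, B2=S, B4=F, B5=F, B6=T
#2 (a=2, c=3, r=1) -> B2->S, B1->F, B4->F, B5->F, B6->T; covered: B1=F, B2=S, B4=F, B5=F, B6=T
#3 (a=5, c=4, r=2) -> B2->S, B1->F, B4->F, B5->T; covered: B1=F, B2=S, B4=F, B5=T
#4 (a=4, c=3, r=-1) -> B2->S, B1->F, B4->F, B5->T; covered: B1=F, B2=S, B4=F, B5=T
#5 (a=5, c=3, r=2) -> B2->S, B1->F, B4->F, B5->T; covered: B1=F, B2=S, B4=F, B5=T
#6 (a=5, c=8, r=3) -> B2->S, B1->F, B4->T, B5->T; covered: B1=F, B2=S, B4=T, B5=T
#7 (a=2, c=8, r=0) -> B2->S, B1->F, B4->T, B5->F, B6->F; covered: B1=F, B2=S, B4=T, B5=F, B6=F
#8 (a=2, c=5, r=-1) -> B2->S, B1->F, B4->F, B5->F, B6->F; covered: B1=F, B2=S, B4=F, B5=F, B6=F
#9 (a=6, c=7, r=3) -> B2->E, B3->S, B1->F, B4->T, B5->T; covered: B1=F, B2=E, B3=S, B4=T, B5=T
#10 (a=5, c=5, r=1) -> B2->S, B1->F, B4->F, B5->T; covered: B1=F, B2=S, B4=F, B5=T
together the pool reaches 10 outcomes: B1=F, B2=S, B2=E, B3=S, B4=T, B4=F, B5=T, B5=F, B6=T, B6=F
checked all size-1 subsets: none covers 10 outcomes (max 5/10)
checked all size-2 subsets: none covers 10 outcomes (max 9/10)
at size 3, {1, 7, 9} reaches all 10 outcomes; every lexicographically earlier size-3 subset fails
Answer: 3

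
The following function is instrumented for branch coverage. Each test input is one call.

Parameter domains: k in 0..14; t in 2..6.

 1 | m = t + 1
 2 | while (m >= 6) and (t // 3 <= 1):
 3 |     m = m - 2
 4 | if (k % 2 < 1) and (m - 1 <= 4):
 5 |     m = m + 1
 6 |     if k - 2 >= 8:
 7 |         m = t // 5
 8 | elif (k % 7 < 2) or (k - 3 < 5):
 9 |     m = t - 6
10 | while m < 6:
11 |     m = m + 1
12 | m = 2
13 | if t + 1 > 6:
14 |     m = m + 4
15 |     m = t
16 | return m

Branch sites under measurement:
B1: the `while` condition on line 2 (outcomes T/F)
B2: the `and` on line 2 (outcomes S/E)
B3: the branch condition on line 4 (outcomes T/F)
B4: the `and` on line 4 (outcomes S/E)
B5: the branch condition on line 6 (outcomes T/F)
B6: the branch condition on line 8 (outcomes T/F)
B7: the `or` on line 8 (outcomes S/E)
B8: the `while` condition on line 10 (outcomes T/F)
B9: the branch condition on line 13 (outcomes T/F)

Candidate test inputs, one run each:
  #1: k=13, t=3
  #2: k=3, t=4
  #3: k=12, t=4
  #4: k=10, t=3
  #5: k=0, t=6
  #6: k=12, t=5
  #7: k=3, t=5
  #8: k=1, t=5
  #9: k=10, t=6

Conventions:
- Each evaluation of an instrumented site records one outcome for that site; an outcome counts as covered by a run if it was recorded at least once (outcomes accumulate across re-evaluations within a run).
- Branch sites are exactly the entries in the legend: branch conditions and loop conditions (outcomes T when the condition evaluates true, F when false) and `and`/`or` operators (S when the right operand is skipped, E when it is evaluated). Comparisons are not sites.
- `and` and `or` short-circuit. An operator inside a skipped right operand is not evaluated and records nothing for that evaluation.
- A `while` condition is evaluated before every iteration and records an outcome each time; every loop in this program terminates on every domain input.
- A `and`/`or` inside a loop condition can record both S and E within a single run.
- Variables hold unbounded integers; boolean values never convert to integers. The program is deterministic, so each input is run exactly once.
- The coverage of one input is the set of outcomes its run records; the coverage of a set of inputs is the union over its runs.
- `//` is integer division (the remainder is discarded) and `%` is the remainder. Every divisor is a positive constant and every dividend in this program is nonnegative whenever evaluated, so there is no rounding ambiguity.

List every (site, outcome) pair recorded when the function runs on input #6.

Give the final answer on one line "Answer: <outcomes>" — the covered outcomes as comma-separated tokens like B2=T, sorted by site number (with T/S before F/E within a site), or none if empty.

Event log for input #6 (k=12, t=5):
  B2->E, B1->T, B2->S, B1->F, B4->E, B3->T, B5->T, B8->T, B8->T, B8->T
  B8->T, B8->T, B8->F, B9->F
collecting distinct outcomes: B1=T, B1=F, B2=S, B2=E, B3=T, B4=E, B5=T, B8=T, B8=F, B9=F

Answer: B1=T, B1=F, B2=S, B2=E, B3=T, B4=E, B5=T, B8=T, B8=F, B9=F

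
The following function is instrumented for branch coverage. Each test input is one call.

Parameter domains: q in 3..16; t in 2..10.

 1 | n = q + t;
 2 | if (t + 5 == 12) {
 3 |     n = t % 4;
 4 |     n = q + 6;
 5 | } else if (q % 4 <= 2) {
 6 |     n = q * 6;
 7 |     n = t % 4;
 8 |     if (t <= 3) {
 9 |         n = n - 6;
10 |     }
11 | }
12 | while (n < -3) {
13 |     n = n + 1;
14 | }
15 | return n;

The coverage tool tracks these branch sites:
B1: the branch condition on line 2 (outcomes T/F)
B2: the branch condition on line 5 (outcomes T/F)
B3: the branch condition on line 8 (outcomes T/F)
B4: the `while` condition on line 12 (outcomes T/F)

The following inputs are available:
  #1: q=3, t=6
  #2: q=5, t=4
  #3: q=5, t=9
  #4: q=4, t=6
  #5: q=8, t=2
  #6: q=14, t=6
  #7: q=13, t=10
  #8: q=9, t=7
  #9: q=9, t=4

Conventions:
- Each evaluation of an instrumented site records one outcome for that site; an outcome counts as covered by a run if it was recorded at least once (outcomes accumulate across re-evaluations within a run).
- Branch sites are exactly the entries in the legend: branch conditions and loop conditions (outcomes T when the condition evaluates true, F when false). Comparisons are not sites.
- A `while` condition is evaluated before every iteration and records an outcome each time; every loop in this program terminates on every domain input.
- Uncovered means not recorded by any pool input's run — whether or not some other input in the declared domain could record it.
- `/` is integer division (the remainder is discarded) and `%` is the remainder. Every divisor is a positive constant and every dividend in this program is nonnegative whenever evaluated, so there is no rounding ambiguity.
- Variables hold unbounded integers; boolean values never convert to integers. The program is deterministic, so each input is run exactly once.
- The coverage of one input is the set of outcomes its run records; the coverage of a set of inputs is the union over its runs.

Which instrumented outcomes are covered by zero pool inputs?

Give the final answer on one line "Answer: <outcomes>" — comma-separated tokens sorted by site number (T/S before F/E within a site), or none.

input #1 (q=3, t=6): events B1->F, B2->F, B4->F; covers B1=F, B2=F, B4=F
input #2 (q=5, t=4): events B1->F, B2->T, B3->F, B4->F; covers B1=F, B2=T, B3=F, B4=F
input #3 (q=5, t=9): events B1->F, B2->T, B3->F, B4->F; covers B1=F, B2=T, B3=F, B4=F
input #4 (q=4, t=6): events B1->F, B2->T, B3->F, B4->F; covers B1=F, B2=T, B3=F, B4=F
input #5 (q=8, t=2): events B1->F, B2->T, B3->T, B4->T, B4->F; covers B1=F, B2=T, B3=T, B4=T, B4=F
input #6 (q=14, t=6): events B1->F, B2->T, B3->F, B4->F; covers B1=F, B2=T, B3=F, B4=F
input #7 (q=13, t=10): events B1->F, B2->T, B3->F, B4->F; covers B1=F, B2=T, B3=F, B4=F
input #8 (q=9, t=7): events B1->T, B4->F; covers B1=T, B4=F
input #9 (q=9, t=4): events B1->F, B2->T, B3->F, B4->F; covers B1=F, B2=T, B3=F, B4=F
union over the pool: B1=T, B1=F, B2=T, B2=F, B3=T, B3=F, B4=T, B4=F
uncovered (0 of 8): none

Answer: none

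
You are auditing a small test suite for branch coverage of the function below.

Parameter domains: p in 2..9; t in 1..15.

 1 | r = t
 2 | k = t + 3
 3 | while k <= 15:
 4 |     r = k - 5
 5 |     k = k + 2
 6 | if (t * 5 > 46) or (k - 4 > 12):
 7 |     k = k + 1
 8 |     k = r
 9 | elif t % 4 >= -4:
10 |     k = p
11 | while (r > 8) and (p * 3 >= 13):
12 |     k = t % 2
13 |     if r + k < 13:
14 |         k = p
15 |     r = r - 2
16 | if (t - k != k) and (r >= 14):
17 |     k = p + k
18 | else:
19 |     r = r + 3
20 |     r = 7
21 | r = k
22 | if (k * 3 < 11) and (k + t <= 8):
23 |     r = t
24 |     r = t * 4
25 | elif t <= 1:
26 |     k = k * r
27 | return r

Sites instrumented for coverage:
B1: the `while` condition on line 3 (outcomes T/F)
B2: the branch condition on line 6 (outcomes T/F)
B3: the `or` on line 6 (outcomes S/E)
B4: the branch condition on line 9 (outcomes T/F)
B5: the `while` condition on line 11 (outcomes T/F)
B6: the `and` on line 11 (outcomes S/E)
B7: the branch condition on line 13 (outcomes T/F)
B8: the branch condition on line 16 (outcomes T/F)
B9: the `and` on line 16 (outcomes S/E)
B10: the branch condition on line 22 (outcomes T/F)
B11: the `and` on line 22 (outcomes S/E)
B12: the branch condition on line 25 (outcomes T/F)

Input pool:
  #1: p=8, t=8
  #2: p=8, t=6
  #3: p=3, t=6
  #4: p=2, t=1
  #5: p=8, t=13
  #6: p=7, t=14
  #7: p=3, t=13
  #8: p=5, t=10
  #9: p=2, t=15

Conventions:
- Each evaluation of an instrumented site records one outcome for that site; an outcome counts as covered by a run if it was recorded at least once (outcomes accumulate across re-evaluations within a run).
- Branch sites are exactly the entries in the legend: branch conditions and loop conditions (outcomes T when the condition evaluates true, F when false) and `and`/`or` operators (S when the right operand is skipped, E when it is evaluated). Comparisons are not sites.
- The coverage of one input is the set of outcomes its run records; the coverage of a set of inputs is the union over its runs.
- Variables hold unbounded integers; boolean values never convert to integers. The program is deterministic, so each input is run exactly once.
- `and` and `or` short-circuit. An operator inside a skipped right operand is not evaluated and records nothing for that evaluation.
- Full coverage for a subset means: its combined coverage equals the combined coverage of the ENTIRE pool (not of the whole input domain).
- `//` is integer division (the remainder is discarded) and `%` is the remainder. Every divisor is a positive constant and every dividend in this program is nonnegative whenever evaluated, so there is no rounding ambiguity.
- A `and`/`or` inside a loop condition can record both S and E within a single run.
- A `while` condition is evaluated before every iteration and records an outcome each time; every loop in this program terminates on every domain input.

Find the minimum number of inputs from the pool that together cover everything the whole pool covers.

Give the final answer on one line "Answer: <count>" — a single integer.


run #1 (p=8, t=8) records B1=T, B1=F, B2=T, B3=E, B5=T, B5=F, B6=S, B6=E, B7=T, B8=F, B9=E, B10=F, B11=S, B12=F
run #2 (p=8, t=6) records B1=T, B1=F, B2=T, B3=E, B5=T, B5=F, B6=S, B6=E, B7=T, B8=F, B9=E, B10=F, B11=S, B12=F
run #3 (p=3, t=6) records B1=T, B1=F, B2=T, B3=E, B5=F, B6=E, B8=F, B9=E, B10=F, B11=S, B12=F
run #4 (p=2, t=1) records B1=T, B1=F, B2=F, B3=E, B4=T, B5=F, B6=E, B8=F, B9=E, B10=T, B11=E
run #5 (p=8, t=13) records B1=F, B2=T, B3=S, B5=T, B5=F, B6=S, B6=E, B7=T, B7=F, B8=F, B9=E, B10=F, B11=S, B12=F
run #6 (p=7, t=14) records B1=F, B2=T, B3=S, B5=T, B5=F, B6=S, B6=E, B7=T, B7=F, B8=F, B9=S, B10=F, B11=S, B12=F
run #7 (p=3, t=13) records B1=F, B2=T, B3=S, B5=F, B6=E, B8=F, B9=E, B10=F, B11=S, B12=F
run #8 (p=5, t=10) records B1=T, B1=F, B2=T, B3=S, B5=T, B5=F, B6=S, B6=E, B7=T, B8=F, B9=S, B10=F, B11=S, B12=F
run #9 (p=2, t=15) records B1=F, B2=T, B3=S, B5=F, B6=E, B8=T, B9=E, B10=F, B11=S, B12=F
pool-wide coverage (22 outcomes): B1=T, B1=F, B2=T, B2=F, B3=S, B3=E, B4=T, B5=T, B5=F, B6=S, B6=E, B7=T, B7=F, B8=T, B8=F, B9=S, B9=E, B10=T, B10=F, B11=S, B11=E, B12=F
no size-1 subset reaches all 22 outcomes (best union: 14/22)
no size-2 subset reaches all 22 outcomes (best union: 21/22)
inputs {4, 6, 9} (size 3) cover everything; no size-3 subset with a lexicographically smaller index list covers all 22
Answer: 3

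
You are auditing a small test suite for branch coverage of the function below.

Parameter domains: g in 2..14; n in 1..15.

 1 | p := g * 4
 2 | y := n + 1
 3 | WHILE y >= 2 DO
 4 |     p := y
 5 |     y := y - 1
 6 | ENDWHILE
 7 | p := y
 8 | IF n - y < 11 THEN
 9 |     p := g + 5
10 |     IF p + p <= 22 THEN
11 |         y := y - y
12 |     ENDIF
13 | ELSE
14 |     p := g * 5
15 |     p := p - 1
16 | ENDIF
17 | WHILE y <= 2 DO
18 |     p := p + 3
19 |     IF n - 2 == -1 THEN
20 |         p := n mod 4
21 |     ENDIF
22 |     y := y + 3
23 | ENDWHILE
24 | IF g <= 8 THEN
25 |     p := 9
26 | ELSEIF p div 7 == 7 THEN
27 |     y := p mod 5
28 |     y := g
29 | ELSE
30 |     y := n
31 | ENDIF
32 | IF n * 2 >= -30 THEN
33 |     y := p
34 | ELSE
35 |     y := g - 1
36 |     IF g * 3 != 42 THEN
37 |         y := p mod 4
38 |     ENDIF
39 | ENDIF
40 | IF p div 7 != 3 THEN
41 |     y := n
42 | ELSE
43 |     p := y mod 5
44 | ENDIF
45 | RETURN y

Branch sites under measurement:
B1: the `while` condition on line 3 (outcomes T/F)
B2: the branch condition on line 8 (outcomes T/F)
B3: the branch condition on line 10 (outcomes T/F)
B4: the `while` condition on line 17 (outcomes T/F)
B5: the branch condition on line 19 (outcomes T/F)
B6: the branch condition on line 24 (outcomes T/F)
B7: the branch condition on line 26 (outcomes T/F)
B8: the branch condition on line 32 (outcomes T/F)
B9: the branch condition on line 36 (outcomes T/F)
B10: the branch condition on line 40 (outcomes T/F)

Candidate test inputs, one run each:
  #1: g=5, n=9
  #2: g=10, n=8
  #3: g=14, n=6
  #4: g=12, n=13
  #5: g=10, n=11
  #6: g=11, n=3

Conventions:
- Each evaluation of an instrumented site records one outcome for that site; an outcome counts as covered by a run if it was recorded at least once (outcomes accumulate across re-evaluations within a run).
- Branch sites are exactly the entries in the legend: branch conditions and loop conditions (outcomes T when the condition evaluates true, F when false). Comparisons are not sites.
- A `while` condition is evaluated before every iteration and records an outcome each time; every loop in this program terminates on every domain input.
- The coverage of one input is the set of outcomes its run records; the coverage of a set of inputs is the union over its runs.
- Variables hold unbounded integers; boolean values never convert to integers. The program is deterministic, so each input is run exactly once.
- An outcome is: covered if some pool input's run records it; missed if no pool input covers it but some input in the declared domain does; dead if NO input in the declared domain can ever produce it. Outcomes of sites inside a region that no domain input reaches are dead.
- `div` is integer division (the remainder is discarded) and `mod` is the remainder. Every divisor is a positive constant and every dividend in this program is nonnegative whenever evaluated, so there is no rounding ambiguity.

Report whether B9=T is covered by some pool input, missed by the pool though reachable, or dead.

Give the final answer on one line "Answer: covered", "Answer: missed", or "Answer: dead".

no pool input records B9=T
checking all 195 inputs in the declared domain: B9=T is never recorded -> dead

Answer: dead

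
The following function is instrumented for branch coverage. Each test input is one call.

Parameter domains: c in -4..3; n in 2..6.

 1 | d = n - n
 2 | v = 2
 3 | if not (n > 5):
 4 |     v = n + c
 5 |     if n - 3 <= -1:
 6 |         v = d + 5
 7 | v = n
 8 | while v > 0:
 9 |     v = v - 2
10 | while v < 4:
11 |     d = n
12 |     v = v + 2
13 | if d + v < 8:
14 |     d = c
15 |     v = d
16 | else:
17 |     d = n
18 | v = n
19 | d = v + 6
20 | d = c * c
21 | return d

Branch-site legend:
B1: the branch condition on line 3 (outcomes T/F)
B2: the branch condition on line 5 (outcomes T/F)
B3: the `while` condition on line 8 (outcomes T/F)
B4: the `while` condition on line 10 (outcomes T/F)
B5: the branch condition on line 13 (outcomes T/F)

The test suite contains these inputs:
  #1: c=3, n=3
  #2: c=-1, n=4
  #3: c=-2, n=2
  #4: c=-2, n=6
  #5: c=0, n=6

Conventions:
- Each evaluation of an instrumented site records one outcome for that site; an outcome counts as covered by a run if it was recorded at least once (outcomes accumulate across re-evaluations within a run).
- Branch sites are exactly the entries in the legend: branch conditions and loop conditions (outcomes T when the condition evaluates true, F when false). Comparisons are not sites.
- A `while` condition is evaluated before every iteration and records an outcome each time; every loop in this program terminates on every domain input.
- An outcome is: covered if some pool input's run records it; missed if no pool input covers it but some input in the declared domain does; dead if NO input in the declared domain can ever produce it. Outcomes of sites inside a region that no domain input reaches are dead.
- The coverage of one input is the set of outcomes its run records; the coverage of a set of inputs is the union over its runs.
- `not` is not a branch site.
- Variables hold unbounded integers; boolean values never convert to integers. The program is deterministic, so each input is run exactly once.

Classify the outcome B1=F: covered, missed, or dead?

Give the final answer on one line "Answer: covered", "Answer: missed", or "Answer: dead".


B1=F is recorded by pool input(s) 4, 5 -> covered
Answer: covered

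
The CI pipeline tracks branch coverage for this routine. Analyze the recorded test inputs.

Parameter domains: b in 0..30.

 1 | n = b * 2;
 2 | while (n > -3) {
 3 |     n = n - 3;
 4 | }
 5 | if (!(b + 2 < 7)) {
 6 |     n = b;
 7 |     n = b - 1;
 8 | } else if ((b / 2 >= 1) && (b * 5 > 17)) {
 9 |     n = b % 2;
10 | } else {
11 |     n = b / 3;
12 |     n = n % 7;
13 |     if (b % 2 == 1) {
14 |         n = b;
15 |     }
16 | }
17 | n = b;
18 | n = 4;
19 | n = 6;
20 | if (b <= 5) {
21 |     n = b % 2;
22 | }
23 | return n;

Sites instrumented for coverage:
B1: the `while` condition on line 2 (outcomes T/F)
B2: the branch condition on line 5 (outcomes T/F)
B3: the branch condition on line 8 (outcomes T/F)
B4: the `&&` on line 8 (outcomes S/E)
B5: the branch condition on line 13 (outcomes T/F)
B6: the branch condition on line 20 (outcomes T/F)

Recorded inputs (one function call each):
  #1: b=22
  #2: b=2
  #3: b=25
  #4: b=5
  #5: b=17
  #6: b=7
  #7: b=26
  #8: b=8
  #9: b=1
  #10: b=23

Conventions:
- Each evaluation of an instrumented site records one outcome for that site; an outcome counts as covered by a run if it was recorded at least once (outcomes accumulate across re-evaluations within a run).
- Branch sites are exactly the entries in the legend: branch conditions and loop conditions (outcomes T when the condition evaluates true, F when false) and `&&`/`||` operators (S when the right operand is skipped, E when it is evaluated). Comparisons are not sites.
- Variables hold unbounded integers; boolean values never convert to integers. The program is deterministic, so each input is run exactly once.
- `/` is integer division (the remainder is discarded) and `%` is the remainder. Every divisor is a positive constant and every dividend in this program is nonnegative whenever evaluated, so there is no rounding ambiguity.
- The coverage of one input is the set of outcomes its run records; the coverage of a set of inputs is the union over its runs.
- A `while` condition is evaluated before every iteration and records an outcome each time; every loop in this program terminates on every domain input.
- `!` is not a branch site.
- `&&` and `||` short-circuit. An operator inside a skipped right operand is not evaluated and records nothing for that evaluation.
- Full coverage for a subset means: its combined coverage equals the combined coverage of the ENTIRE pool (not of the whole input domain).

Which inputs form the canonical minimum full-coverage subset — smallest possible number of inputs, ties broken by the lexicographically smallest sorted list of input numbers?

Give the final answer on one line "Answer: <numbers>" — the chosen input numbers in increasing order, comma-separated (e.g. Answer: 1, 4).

#1 (b=22) -> B1->T, B1->T, B1->T, B1->T, B1->T, B1->T, B1->T, B1->T, B1->T, B1->T, B1->T, B1->T, B1->T, B1->T, ...; covered: B1=T, B1=F, B2=T, B6=F
#2 (b=2) -> B1->T, B1->T, B1->T, B1->F, B2->F, B4->E, B3->F, B5->F, B6->T; covered: B1=T, B1=F, B2=F, B3=F, B4=E, B5=F, B6=T
#3 (b=25) -> B1->T, B1->T, B1->T, B1->T, B1->T, B1->T, B1->T, B1->T, B1->T, B1->T, B1->T, B1->T, B1->T, B1->T, ...; covered: B1=T, B1=F, B2=T, B6=F
#4 (b=5) -> B1->T, B1->T, B1->T, B1->T, B1->T, B1->F, B2->T, B6->T; covered: B1=T, B1=F, B2=T, B6=T
#5 (b=17) -> B1->T, B1->T, B1->T, B1->T, B1->T, B1->T, B1->T, B1->T, B1->T, B1->T, B1->T, B1->T, B1->T, B1->F, ...; covered: B1=T, B1=F, B2=T, B6=F
#6 (b=7) -> B1->T, B1->T, B1->T, B1->T, B1->T, B1->T, B1->F, B2->T, B6->F; covered: B1=T, B1=F, B2=T, B6=F
#7 (b=26) -> B1->T, B1->T, B1->T, B1->T, B1->T, B1->T, B1->T, B1->T, B1->T, B1->T, B1->T, B1->T, B1->T, B1->T, ...; covered: B1=T, B1=F, B2=T, B6=F
#8 (b=8) -> B1->T, B1->T, B1->T, B1->T, B1->T, B1->T, B1->T, B1->F, B2->T, B6->F; covered: B1=T, B1=F, B2=T, B6=F
#9 (b=1) -> B1->T, B1->T, B1->F, B2->F, B4->S, B3->F, B5->T, B6->T; covered: B1=T, B1=F, B2=F, B3=F, B4=S, B5=T, B6=T
#10 (b=23) -> B1->T, B1->T, B1->T, B1->T, B1->T, B1->T, B1->T, B1->T, B1->T, B1->T, B1->T, B1->T, B1->T, B1->T, ...; covered: B1=T, B1=F, B2=T, B6=F
pool-wide coverage (11 outcomes): B1=T, B1=F, B2=T, B2=F, B3=F, B4=S, B4=E, B5=T, B5=F, B6=T, B6=F
every size-1 subset falls short of the 11 outcomes (best: 7/11)
every size-2 subset falls short of the 11 outcomes (best: 9/11)
inputs {1, 2, 9} (size 3) cover everything; no size-3 subset with a lexicographically smaller index list covers all 11

Answer: 1, 2, 9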